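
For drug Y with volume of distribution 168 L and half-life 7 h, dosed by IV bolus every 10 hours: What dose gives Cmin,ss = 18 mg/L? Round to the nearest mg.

5116 mg

τ/t½ = 10/7 ≈ 1.4286, so f = (1/2)^(10/7) ≈ 0.371499.
Cmin,ss = (D/Vd)·f/(1−f), so D = Cmin,ss·Vd·(1−f)/f.
D = 18 × 168 × (1−f)/f ≈ 18 × 168 × 1.69180 ≈ 5116.00 mg.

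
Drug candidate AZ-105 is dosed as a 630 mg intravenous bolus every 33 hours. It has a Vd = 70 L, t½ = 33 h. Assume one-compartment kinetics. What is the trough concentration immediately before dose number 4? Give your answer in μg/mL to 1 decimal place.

f = (1/2)^(τ/t½) = (1/2)^(33/33) ≈ 0.5000.
C₀ = D/Vd = 630/70 ≈ 9.000 μg/mL.
Before the 4th dose, 3 doses have been given. Superposition: Cmin = C₀·(f + f² + … + f^3).
≈ 9.000 × (0.5000 + 0.2500 + 0.1250) ≈ 9.000 × 0.8750 ≈ 7.875 μg/mL.

7.9 μg/mL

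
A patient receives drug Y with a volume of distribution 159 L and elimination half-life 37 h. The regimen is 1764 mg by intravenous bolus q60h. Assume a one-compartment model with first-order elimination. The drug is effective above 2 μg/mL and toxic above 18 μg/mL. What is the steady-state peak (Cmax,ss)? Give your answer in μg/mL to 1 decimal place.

16.4 μg/mL

Over one 60-h interval, 60/37 ≈ 1.6216 half-lives elapse, leaving f ≈ 0.3250 of each dose.
Accumulation ratio R = 1/(1 − f) ≈ 1/0.6750 ≈ 1.4815.
Single-dose peak C₀ = D/Vd = 1764/159 ≈ 11.094 μg/mL.
Steady-state peak Cmax,ss = C₀·R ≈ 11.094 × 1.4815 ≈ 16.436 μg/mL.
Peak 16.4 μg/mL vs MTC 18 μg/mL: below toxic threshold.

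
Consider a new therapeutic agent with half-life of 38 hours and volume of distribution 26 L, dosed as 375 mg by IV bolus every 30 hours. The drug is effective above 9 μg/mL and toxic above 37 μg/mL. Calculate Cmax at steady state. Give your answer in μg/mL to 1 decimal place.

34.2 μg/mL

k = ln2/t½ = ln2/38 ≈ 0.018241 h⁻¹; fraction remaining f = e^(−kτ) = e^(−0.018241×30) ≈ 0.5786.
At steady state, accumulation factor R = 1/(1 − e^(−kτ)) ≈ 2.3730.
Each bolus raises the concentration by D/Vd = 375/26 ≈ 14.423 μg/mL.
Steady-state peak Cmax,ss = C₀·R ≈ 14.423 × 2.3730 ≈ 34.226 μg/mL.
Peak 34.2 μg/mL vs MTC 37 μg/mL: below toxic threshold.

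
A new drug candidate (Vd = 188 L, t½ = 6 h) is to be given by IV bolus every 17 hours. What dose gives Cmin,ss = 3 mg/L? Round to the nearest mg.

τ/t½ = 17/6 ≈ 2.8333, so f = (1/2)^(17/6) ≈ 0.140308.
Cmin,ss = (D/Vd)·f/(1−f), so D = Cmin,ss·Vd·(1−f)/f.
D = 3 × 188 × (1−f)/f ≈ 3 × 188 × 6.12718 ≈ 3455.73 mg.

3456 mg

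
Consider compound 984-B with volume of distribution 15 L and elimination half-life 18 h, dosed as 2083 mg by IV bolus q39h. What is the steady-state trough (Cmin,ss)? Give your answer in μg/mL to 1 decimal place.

k = ln2/t½ = ln2/18 ≈ 0.038508 h⁻¹; fraction remaining f = e^(−kτ) = e^(−0.038508×39) ≈ 0.2227.
Each bolus raises the concentration by D/Vd = 2083/15 ≈ 138.867 μg/mL.
Steady-state trough Cmin,ss = C₀·f/(1−f) ≈ 138.867 × 0.2227/0.7773 ≈ 39.786 μg/mL.

39.8 μg/mL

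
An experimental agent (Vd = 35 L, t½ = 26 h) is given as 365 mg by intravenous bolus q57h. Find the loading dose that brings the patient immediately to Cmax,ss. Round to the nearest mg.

f = (1/2)^(57/26) ≈ 0.218801; accumulation ratio R = 1/(1−f) ≈ 1.28008.
Loading dose to hit Cmax,ss on first dose: D_load = D_maint·R ≈ 365 × 1.28008 ≈ 467.23 mg.

467 mg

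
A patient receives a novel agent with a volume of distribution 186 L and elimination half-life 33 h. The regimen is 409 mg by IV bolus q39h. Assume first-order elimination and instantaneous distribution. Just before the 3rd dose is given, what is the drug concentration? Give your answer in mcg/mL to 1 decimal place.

1.4 mcg/mL

f = (1/2)^(τ/t½) = (1/2)^(39/33) ≈ 0.4408.
C₀ = D/Vd = 409/186 ≈ 2.199 mcg/mL.
Before the 3rd dose, 2 doses have been given. Superposition: Cmin = C₀·(f + f²).
≈ 2.199 × (0.4408 + 0.1943) ≈ 2.199 × 0.6351 ≈ 1.397 mcg/mL.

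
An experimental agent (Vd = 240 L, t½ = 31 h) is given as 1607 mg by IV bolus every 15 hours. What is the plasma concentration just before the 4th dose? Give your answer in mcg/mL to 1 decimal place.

f = (1/2)^(τ/t½) = (1/2)^(15/31) ≈ 0.7151.
C₀ = D/Vd = 1607/240 ≈ 6.696 mcg/mL.
Before the 4th dose, 3 doses have been given. Superposition: Cmin = C₀·(f + f² + … + f^3).
≈ 6.696 × (0.7151 + 0.5114 + 0.3657) ≈ 6.696 × 1.5922 ≈ 10.661 mcg/mL.

10.7 mcg/mL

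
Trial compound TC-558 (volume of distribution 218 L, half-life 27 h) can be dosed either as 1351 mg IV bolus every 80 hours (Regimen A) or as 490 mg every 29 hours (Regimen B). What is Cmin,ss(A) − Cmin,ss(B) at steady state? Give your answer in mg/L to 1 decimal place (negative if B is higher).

Regimen A: f = (1/2)^(80/27) ≈ 0.1283; Cmin,ss = (1351/218)·f/(1−f) ≈ 0.912 mg/L.
Regimen B: f = (1/2)^(29/27) ≈ 0.4750; Cmin,ss = (490/218)·f/(1−f) ≈ 2.034 mg/L.
Difference ≈ 0.912 − 2.034 ≈ -1.122 mg/L.

-1.1 mg/L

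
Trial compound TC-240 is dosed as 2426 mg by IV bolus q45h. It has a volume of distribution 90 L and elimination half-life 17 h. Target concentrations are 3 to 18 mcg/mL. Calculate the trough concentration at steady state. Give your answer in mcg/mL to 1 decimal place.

5.1 mcg/mL

Over one 45-h interval, 45/17 ≈ 2.6471 half-lives elapse, leaving f ≈ 0.1596 of each dose.
Single-dose peak C₀ = D/Vd = 2426/90 ≈ 26.956 mcg/mL.
Steady-state trough Cmin,ss = C₀·f/(1−f) ≈ 26.956 × 0.1596/0.8404 ≈ 5.119 mcg/mL.
Trough 5.1 mcg/mL vs MEC 3 mcg/mL: adequate.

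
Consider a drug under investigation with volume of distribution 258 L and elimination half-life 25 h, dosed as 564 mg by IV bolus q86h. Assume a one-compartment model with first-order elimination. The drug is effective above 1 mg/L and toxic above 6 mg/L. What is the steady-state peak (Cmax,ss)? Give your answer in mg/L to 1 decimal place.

2.4 mg/L

Over one 86-h interval, 86/25 ≈ 3.44 half-lives elapse, leaving f ≈ 0.0921 of each dose.
At steady state, accumulation factor R = 1/(1 − e^(−kτ)) ≈ 1.1014.
Each bolus raises the concentration by D/Vd = 564/258 ≈ 2.186 mg/L.
Cmax,ss = C₀/(1 − f) ≈ 2.186/0.9079 ≈ 2.408 mg/L.
Peak 2.4 mg/L vs MTC 6 mg/L: below toxic threshold.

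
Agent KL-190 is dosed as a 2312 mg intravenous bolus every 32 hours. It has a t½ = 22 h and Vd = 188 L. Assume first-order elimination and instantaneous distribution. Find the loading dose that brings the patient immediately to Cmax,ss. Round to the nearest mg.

3640 mg

f = (1/2)^(32/22) ≈ 0.364870; accumulation ratio R = 1/(1−f) ≈ 1.57448.
Loading dose to hit Cmax,ss on first dose: D_load = D_maint·R ≈ 2312 × 1.57448 ≈ 3640.20 mg.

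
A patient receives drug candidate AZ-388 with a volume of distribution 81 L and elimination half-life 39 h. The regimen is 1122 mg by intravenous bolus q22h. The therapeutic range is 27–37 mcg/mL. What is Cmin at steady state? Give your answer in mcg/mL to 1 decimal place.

29.0 mcg/mL

τ/t½ = 22/39 ≈ 0.5641, so fraction remaining f = (1/2)^(22/39) ≈ 0.6764.
Each bolus raises the concentration by D/Vd = 1122/81 ≈ 13.852 mcg/mL.
Steady-state trough Cmin,ss = C₀·f/(1−f) ≈ 13.852 × 0.6764/0.3236 ≈ 28.954 mcg/mL.
Trough 29.0 mcg/mL vs MEC 27 mcg/mL: adequate.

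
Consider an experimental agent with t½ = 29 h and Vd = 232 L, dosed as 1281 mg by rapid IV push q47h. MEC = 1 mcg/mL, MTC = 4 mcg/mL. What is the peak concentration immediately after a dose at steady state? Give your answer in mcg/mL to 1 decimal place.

τ/t½ = 47/29 ≈ 1.6207, so fraction remaining f = (1/2)^(47/29) ≈ 0.3252.
Accumulation ratio R = 1/(1 − f) ≈ 1/0.6748 ≈ 1.4819.
Single-dose peak C₀ = D/Vd = 1281/232 ≈ 5.522 mcg/mL.
Cmax,ss = C₀/(1 − f) ≈ 5.522/0.6748 ≈ 8.183 mcg/mL.
Peak 8.2 mcg/mL vs MTC 4 mcg/mL: exceeds toxic threshold.

8.2 mcg/mL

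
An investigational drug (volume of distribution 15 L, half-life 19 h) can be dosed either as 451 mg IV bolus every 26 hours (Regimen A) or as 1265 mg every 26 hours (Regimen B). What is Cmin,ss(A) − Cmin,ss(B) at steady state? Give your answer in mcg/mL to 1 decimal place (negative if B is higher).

Regimen A: f = (1/2)^(26/19) ≈ 0.3873; Cmin,ss = (451/15)·f/(1−f) ≈ 19.006 mcg/mL.
Regimen B: f = (1/2)^(26/19) ≈ 0.3873; Cmin,ss = (1265/15)·f/(1−f) ≈ 53.309 mcg/mL.
Difference ≈ 19.006 − 53.309 ≈ -34.303 mcg/mL.

-34.3 mcg/mL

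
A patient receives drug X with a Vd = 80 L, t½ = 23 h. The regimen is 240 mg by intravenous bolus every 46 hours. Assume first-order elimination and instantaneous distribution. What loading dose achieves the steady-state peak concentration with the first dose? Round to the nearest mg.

320 mg

f = (1/2)^(46/23) ≈ 0.250000; accumulation ratio R = 1/(1−f) ≈ 1.33333.
Loading dose to hit Cmax,ss on first dose: D_load = D_maint·R ≈ 240 × 1.33333 ≈ 320.00 mg.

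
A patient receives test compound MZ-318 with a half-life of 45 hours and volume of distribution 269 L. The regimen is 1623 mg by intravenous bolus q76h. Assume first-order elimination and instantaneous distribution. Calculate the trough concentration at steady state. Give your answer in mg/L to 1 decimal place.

k = ln2/t½ = ln2/45 ≈ 0.015403 h⁻¹; fraction remaining f = e^(−kτ) = e^(−0.015403×76) ≈ 0.3102.
At steady state, accumulation factor R = 1/(1 − e^(−kτ)) ≈ 1.4497.
Single-dose peak C₀ = D/Vd = 1623/269 ≈ 6.033 mg/L.
Cmax,ss = C₀/(1 − f) ≈ 6.033/0.6898 ≈ 8.746 mg/L.
One interval later, Cmin,ss = Cmax,ss·e^(−kτ) ≈ 8.746 × 0.3102 ≈ 2.713 mg/L.

2.7 mg/L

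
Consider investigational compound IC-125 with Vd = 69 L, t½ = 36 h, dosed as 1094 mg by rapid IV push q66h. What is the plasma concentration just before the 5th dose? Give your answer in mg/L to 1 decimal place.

f = (1/2)^(τ/t½) = (1/2)^(66/36) ≈ 0.2806.
C₀ = D/Vd = 1094/69 ≈ 15.855 mg/L.
Before the 5th dose, 4 doses have been given. Superposition: Cmin = C₀·(f + f² + … + f^4).
≈ 15.855 × (0.2806 + 0.0787 + 0.0221 + 0.0062) ≈ 15.855 × 0.3876 ≈ 6.145 mg/L.

6.1 mg/L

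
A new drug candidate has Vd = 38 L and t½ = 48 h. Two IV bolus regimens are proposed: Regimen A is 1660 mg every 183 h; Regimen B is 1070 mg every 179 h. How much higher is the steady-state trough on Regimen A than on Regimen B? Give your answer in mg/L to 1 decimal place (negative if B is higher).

Regimen A: f = (1/2)^(183/48) ≈ 0.0712; Cmin,ss = (1660/38)·f/(1−f) ≈ 3.349 mg/L.
Regimen B: f = (1/2)^(179/48) ≈ 0.0754; Cmin,ss = (1070/38)·f/(1−f) ≈ 2.296 mg/L.
Difference ≈ 3.349 − 2.296 ≈ 1.053 mg/L.

1.1 mg/L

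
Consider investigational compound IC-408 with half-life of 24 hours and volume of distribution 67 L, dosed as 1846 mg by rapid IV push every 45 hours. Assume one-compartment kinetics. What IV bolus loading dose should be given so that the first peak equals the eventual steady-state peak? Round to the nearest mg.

2538 mg

f = (1/2)^(45/24) ≈ 0.272627; accumulation ratio R = 1/(1−f) ≈ 1.37481.
Loading dose to hit Cmax,ss on first dose: D_load = D_maint·R ≈ 1846 × 1.37481 ≈ 2537.90 mg.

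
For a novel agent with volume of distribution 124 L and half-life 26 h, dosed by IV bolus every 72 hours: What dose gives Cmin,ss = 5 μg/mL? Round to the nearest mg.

3607 mg

τ/t½ = 72/26 ≈ 2.7692, so f = (1/2)^(72/26) ≈ 0.146683.
Cmin,ss = (D/Vd)·f/(1−f), so D = Cmin,ss·Vd·(1−f)/f.
D = 5 × 124 × (1−f)/f ≈ 5 × 124 × 5.81742 ≈ 3606.80 mg.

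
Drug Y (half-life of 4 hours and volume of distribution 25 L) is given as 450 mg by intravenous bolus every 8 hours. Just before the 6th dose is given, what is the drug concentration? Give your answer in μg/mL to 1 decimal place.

6.0 μg/mL

f = (1/2)^(τ/t½) = (1/2)^(8/4) ≈ 0.2500.
C₀ = D/Vd = 450/25 ≈ 18.000 μg/mL.
Before the 6th dose, 5 doses have been given. Superposition: Cmin = C₀·(f + f² + … + f^5).
≈ 18.000 × (0.2500 + 0.0625 + 0.0156 + 0.0039 + 0.0010) ≈ 18.000 × 0.3330 ≈ 5.994 μg/mL.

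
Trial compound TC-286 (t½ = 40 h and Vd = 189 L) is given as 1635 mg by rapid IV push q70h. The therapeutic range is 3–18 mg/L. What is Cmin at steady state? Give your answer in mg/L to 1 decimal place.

Over one 70-h interval, 70/40 ≈ 1.75 half-lives elapse, leaving f ≈ 0.2973 of each dose.
Accumulation ratio R = 1/(1 − f) ≈ 1/0.7027 ≈ 1.4231.
Each bolus raises the concentration by D/Vd = 1635/189 ≈ 8.651 mg/L.
Steady-state peak Cmax,ss = C₀·R ≈ 8.651 × 1.4231 ≈ 12.311 mg/L.
One interval later, Cmin,ss = Cmax,ss·e^(−kτ) ≈ 12.311 × 0.2973 ≈ 3.660 mg/L.
Trough 3.7 mg/L vs MEC 3 mg/L: adequate.

3.7 mg/L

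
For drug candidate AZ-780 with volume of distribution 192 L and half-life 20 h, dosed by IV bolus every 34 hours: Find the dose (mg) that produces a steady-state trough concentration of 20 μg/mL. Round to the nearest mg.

8636 mg

τ/t½ = 34/20 ≈ 1.7, so f = (1/2)^(34/20) ≈ 0.307786.
Cmin,ss = (D/Vd)·f/(1−f), so D = Cmin,ss·Vd·(1−f)/f.
D = 20 × 192 × (1−f)/f ≈ 20 × 192 × 2.24901 ≈ 8636.20 mg.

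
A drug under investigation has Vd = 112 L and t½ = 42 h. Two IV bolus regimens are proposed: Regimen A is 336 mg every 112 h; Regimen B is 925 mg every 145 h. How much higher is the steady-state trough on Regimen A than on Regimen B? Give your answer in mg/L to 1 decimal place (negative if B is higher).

Regimen A: f = (1/2)^(112/42) ≈ 0.1575; Cmin,ss = (336/112)·f/(1−f) ≈ 0.561 mg/L.
Regimen B: f = (1/2)^(145/42) ≈ 0.0914; Cmin,ss = (925/112)·f/(1−f) ≈ 0.831 mg/L.
Difference ≈ 0.561 − 0.831 ≈ -0.270 mg/L.

-0.3 mg/L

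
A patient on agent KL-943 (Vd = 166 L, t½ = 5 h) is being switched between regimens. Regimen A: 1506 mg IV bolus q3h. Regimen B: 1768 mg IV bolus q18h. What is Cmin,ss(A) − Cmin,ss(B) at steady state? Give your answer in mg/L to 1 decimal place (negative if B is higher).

Regimen A: f = (1/2)^(3/5) ≈ 0.6598; Cmin,ss = (1506/166)·f/(1−f) ≈ 17.595 mg/L.
Regimen B: f = (1/2)^(18/5) ≈ 0.0825; Cmin,ss = (1768/166)·f/(1−f) ≈ 0.958 mg/L.
Difference ≈ 17.595 − 0.958 ≈ 16.637 mg/L.

16.6 mg/L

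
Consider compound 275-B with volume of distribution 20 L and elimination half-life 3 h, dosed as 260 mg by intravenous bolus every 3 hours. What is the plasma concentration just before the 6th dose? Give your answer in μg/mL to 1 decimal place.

12.6 μg/mL

f = (1/2)^(τ/t½) = (1/2)^(3/3) ≈ 0.5000.
C₀ = D/Vd = 260/20 ≈ 13.000 μg/mL.
Before the 6th dose, 5 doses have been given. Superposition: Cmin = C₀·(f + f² + … + f^5).
≈ 13.000 × (0.5000 + 0.2500 + 0.1250 + 0.0625 + 0.0313) ≈ 13.000 × 0.9688 ≈ 12.594 μg/mL.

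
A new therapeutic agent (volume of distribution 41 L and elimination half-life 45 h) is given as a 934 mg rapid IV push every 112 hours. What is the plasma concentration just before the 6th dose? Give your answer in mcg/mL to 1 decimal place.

4.9 mcg/mL

f = (1/2)^(τ/t½) = (1/2)^(112/45) ≈ 0.1781.
C₀ = D/Vd = 934/41 ≈ 22.780 mcg/mL.
Before the 6th dose, 5 doses have been given. Superposition: Cmin = C₀·(f + f² + … + f^5).
≈ 22.780 × (0.1781 + 0.0317 + 0.0056 + 0.0010 + 0.0002) ≈ 22.780 × 0.2166 ≈ 4.934 mcg/mL.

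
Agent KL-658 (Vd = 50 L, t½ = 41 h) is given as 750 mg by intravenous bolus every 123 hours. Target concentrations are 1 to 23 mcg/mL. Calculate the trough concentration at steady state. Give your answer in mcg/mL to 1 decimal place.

τ = 123 h = 3 half-lives, so f = (1/2)^3 = 0.125.
At steady state, R = 1/(1 − 0.125) = 8/7.
Single-dose peak C₀ = D/Vd = 750/50 = 15 mcg/mL.
Steady-state peak Cmax,ss = C₀·R = 15 × 8/7 ≈ 17.143 mcg/mL.
Steady-state trough Cmin,ss = Cmax,ss·f ≈ 17.143 × 0.125 ≈ 2.143 mcg/mL.
Trough 2.1 mcg/mL vs MEC 1 mcg/mL: adequate.

2.1 mcg/mL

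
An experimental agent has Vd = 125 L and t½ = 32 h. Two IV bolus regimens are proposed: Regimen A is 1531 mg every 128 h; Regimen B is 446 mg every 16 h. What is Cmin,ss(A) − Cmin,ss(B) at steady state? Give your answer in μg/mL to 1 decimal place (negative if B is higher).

-7.8 μg/mL

Regimen A: f = (1/2)^(128/32) ≈ 0.0625; Cmin,ss = (1531/125)·f/(1−f) ≈ 0.817 μg/mL.
Regimen B: f = (1/2)^(16/32) ≈ 0.7071; Cmin,ss = (446/125)·f/(1−f) ≈ 8.614 μg/mL.
Difference ≈ 0.817 − 8.614 ≈ -7.797 μg/mL.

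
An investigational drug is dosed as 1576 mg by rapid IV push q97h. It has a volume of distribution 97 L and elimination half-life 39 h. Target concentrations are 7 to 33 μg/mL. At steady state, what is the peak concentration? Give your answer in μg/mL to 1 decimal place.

k = ln2/t½ = ln2/39 ≈ 0.017773 h⁻¹; fraction remaining f = e^(−kτ) = e^(−0.017773×97) ≈ 0.1784.
Accumulation ratio R = 1/(1 − f) ≈ 1/0.8216 ≈ 1.2171.
Each bolus raises the concentration by D/Vd = 1576/97 ≈ 16.247 μg/mL.
Steady-state peak Cmax,ss = C₀·R ≈ 16.247 × 1.2171 ≈ 19.774 μg/mL.
Peak 19.8 μg/mL vs MTC 33 μg/mL: below toxic threshold.

19.8 μg/mL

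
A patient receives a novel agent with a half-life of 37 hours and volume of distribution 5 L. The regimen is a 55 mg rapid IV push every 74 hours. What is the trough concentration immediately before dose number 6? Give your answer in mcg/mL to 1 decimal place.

f = (1/2)^(τ/t½) = (1/2)^(74/37) ≈ 0.2500.
C₀ = D/Vd = 55/5 ≈ 11.000 mcg/mL.
Before the 6th dose, 5 doses have been given. Superposition: Cmin = C₀·(f + f² + … + f^5).
≈ 11.000 × (0.2500 + 0.0625 + 0.0156 + 0.0039 + 0.0010) ≈ 11.000 × 0.3330 ≈ 3.663 mcg/mL.

3.7 mcg/mL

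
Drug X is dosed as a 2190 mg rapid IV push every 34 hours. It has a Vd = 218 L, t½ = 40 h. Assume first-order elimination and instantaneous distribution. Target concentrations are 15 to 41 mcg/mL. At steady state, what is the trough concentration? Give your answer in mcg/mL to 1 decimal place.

12.5 mcg/mL

Over one 34-h interval, 34/40 ≈ 0.85 half-lives elapse, leaving f ≈ 0.5548 of each dose.
Accumulation ratio R = 1/(1 − f) ≈ 1/0.4452 ≈ 2.2462.
Each bolus raises the concentration by D/Vd = 2190/218 ≈ 10.046 mcg/mL.
Steady-state peak Cmax,ss = C₀·R ≈ 10.046 × 2.2462 ≈ 22.565 mcg/mL.
Steady-state trough Cmin,ss = Cmax,ss·f ≈ 22.565 × 0.5548 ≈ 12.519 mcg/mL.
Trough 12.5 mcg/mL vs MEC 15 mcg/mL: subtherapeutic.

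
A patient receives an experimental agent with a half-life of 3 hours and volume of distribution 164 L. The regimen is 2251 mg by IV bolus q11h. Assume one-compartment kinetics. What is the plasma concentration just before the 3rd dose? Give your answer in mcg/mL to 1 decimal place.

1.2 mcg/mL

f = (1/2)^(τ/t½) = (1/2)^(11/3) ≈ 0.0787.
C₀ = D/Vd = 2251/164 ≈ 13.726 mcg/mL.
Before the 3rd dose, 2 doses have been given. Superposition: Cmin = C₀·(f + f²).
≈ 13.726 × (0.0787 + 0.0062) ≈ 13.726 × 0.0849 ≈ 1.165 mcg/mL.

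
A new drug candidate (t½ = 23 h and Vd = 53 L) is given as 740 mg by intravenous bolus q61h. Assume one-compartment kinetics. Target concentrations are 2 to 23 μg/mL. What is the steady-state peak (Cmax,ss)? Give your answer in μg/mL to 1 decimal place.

k = ln2/t½ = ln2/23 ≈ 0.030137 h⁻¹; fraction remaining f = e^(−kτ) = e^(−0.030137×61) ≈ 0.1591.
At steady state, accumulation factor R = 1/(1 − e^(−kτ)) ≈ 1.1892.
Single-dose peak C₀ = D/Vd = 740/53 ≈ 13.962 μg/mL.
Steady-state peak Cmax,ss = C₀·R ≈ 13.962 × 1.1892 ≈ 16.604 μg/mL.
Peak 16.6 μg/mL vs MTC 23 μg/mL: below toxic threshold.

16.6 μg/mL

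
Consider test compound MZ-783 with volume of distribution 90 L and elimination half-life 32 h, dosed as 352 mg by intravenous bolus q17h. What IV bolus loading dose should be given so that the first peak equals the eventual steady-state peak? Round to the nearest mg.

1143 mg

f = (1/2)^(17/32) ≈ 0.691955; accumulation ratio R = 1/(1−f) ≈ 3.24628.
Loading dose to hit Cmax,ss on first dose: D_load = D_maint·R ≈ 352 × 3.24628 ≈ 1142.69 mg.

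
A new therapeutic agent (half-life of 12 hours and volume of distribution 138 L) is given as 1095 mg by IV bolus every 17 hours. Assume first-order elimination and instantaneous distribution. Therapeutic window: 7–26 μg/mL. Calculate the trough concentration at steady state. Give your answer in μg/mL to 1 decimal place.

k = ln2/t½ = ln2/12 ≈ 0.057762 h⁻¹; fraction remaining f = e^(−kτ) = e^(−0.057762×17) ≈ 0.3746.
Accumulation ratio R = 1/(1 − f) ≈ 1/0.6254 ≈ 1.5990.
Single-dose peak C₀ = D/Vd = 1095/138 ≈ 7.935 μg/mL.
Steady-state peak Cmax,ss = C₀·R ≈ 7.935 × 1.5990 ≈ 12.688 μg/mL.
One interval later, Cmin,ss = Cmax,ss·e^(−kτ) ≈ 12.688 × 0.3746 ≈ 4.753 μg/mL.
Trough 4.8 μg/mL vs MEC 7 μg/mL: subtherapeutic.

4.8 μg/mL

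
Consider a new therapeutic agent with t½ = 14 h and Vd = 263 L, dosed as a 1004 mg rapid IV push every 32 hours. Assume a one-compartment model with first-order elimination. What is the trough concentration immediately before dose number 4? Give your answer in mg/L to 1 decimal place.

f = (1/2)^(τ/t½) = (1/2)^(32/14) ≈ 0.2051.
C₀ = D/Vd = 1004/263 ≈ 3.817 mg/L.
Before the 4th dose, 3 doses have been given. Superposition: Cmin = C₀·(f + f² + … + f^3).
≈ 3.817 × (0.2051 + 0.0421 + 0.0086) ≈ 3.817 × 0.2558 ≈ 0.976 mg/L.

1.0 mg/L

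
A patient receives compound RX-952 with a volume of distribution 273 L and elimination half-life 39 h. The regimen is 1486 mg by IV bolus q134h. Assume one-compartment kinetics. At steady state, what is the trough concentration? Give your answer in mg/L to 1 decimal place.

k = ln2/t½ = ln2/39 ≈ 0.017773 h⁻¹; fraction remaining f = e^(−kτ) = e^(−0.017773×134) ≈ 0.0924.
At steady state, accumulation factor R = 1/(1 − e^(−kτ)) ≈ 1.1018.
Single-dose peak C₀ = D/Vd = 1486/273 ≈ 5.443 mg/L.
Cmax,ss = C₀/(1 − f) ≈ 5.443/0.9076 ≈ 5.997 mg/L.
One interval later, Cmin,ss = Cmax,ss·e^(−kτ) ≈ 5.997 × 0.0924 ≈ 0.554 mg/L.

0.6 mg/L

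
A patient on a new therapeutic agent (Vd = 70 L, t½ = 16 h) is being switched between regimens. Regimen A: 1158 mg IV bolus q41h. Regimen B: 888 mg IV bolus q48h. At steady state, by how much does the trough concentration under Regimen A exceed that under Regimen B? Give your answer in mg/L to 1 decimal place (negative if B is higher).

1.6 mg/L

Regimen A: f = (1/2)^(41/16) ≈ 0.1693; Cmin,ss = (1158/70)·f/(1−f) ≈ 3.372 mg/L.
Regimen B: f = (1/2)^(48/16) ≈ 0.1250; Cmin,ss = (888/70)·f/(1−f) ≈ 1.812 mg/L.
Difference ≈ 3.372 − 1.812 ≈ 1.560 mg/L.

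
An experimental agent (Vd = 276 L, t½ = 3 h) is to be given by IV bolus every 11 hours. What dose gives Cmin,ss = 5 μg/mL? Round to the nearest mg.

16145 mg

τ/t½ = 11/3 ≈ 3.6667, so f = (1/2)^(11/3) ≈ 0.078745.
Cmin,ss = (D/Vd)·f/(1−f), so D = Cmin,ss·Vd·(1−f)/f.
D = 5 × 276 × (1−f)/f ≈ 5 × 276 × 11.69922 ≈ 16144.92 mg.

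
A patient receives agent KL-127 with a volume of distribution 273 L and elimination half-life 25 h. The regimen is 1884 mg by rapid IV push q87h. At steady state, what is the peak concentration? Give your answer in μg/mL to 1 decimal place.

7.6 μg/mL

k = ln2/t½ = ln2/25 ≈ 0.027726 h⁻¹; fraction remaining f = e^(−kτ) = e^(−0.027726×87) ≈ 0.0896.
Accumulation ratio R = 1/(1 − f) ≈ 1/0.9104 ≈ 1.0984.
Each bolus raises the concentration by D/Vd = 1884/273 ≈ 6.901 μg/mL.
Cmax,ss = C₀/(1 − f) ≈ 6.901/0.9104 ≈ 7.580 μg/mL.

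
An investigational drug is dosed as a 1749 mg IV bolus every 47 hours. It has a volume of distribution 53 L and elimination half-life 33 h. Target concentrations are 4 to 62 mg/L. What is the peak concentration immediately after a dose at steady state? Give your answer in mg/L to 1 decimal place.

52.6 mg/L

k = ln2/t½ = ln2/33 ≈ 0.021004 h⁻¹; fraction remaining f = e^(−kτ) = e^(−0.021004×47) ≈ 0.3726.
Accumulation ratio R = 1/(1 − f) ≈ 1/0.6274 ≈ 1.5939.
Each bolus raises the concentration by D/Vd = 1749/53 ≈ 33.000 mg/L.
Steady-state peak Cmax,ss = C₀·R ≈ 33.000 × 1.5939 ≈ 52.599 mg/L.
Peak 52.6 mg/L vs MTC 62 mg/L: below toxic threshold.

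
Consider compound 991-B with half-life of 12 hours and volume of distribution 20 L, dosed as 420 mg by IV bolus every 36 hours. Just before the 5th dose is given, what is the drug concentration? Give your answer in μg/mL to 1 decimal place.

3.0 μg/mL

f = (1/2)^(τ/t½) = (1/2)^(36/12) ≈ 0.1250.
C₀ = D/Vd = 420/20 ≈ 21.000 μg/mL.
Before the 5th dose, 4 doses have been given. Superposition: Cmin = C₀·(f + f² + … + f^4).
≈ 21.000 × (0.1250 + 0.0156 + 0.0020 + 0.0002) ≈ 21.000 × 0.1428 ≈ 2.999 μg/mL.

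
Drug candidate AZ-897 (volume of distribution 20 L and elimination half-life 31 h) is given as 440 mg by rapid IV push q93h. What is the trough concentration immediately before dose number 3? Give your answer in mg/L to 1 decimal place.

3.1 mg/L

f = (1/2)^(τ/t½) = (1/2)^(93/31) ≈ 0.1250.
C₀ = D/Vd = 440/20 ≈ 22.000 mg/L.
Before the 3rd dose, 2 doses have been given. Superposition: Cmin = C₀·(f + f²).
≈ 22.000 × (0.1250 + 0.0156) ≈ 22.000 × 0.1406 ≈ 3.093 mg/L.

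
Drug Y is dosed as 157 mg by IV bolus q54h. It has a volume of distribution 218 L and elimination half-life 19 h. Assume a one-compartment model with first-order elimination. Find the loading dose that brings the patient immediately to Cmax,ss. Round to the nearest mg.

182 mg

f = (1/2)^(54/19) ≈ 0.139457; accumulation ratio R = 1/(1−f) ≈ 1.16206.
Loading dose to hit Cmax,ss on first dose: D_load = D_maint·R ≈ 157 × 1.16206 ≈ 182.44 mg.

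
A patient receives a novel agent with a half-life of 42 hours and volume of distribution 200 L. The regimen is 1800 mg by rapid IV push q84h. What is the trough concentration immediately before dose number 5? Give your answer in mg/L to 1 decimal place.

f = (1/2)^(τ/t½) = (1/2)^(84/42) ≈ 0.2500.
C₀ = D/Vd = 1800/200 ≈ 9.000 mg/L.
Before the 5th dose, 4 doses have been given. Superposition: Cmin = C₀·(f + f² + … + f^4).
≈ 9.000 × (0.2500 + 0.0625 + 0.0156 + 0.0039) ≈ 9.000 × 0.3320 ≈ 2.988 mg/L.

3.0 mg/L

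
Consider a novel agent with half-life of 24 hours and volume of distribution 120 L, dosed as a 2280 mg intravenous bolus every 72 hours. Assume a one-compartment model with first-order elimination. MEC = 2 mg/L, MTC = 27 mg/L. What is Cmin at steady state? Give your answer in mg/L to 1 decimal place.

2.7 mg/L

The dosing interval is 3 half-lives, so f = 2^(−3) = 0.125.
Accumulation ratio R = 1/(1 − f) = 1/0.875 = 8/7.
Single-dose peak C₀ = D/Vd = 2280/120 = 19 mg/L.
Steady-state peak Cmax,ss = C₀·R = 19 × 8/7 ≈ 21.714 mg/L.
Steady-state trough Cmin,ss = Cmax,ss·f ≈ 21.714 × 0.125 ≈ 2.714 mg/L.
Trough 2.7 mg/L vs MEC 2 mg/L: adequate.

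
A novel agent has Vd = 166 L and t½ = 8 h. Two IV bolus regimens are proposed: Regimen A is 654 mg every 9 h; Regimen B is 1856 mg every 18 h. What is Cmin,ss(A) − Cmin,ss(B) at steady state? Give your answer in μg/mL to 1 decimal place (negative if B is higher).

Regimen A: f = (1/2)^(9/8) ≈ 0.4585; Cmin,ss = (654/166)·f/(1−f) ≈ 3.336 μg/mL.
Regimen B: f = (1/2)^(18/8) ≈ 0.2102; Cmin,ss = (1856/166)·f/(1−f) ≈ 2.976 μg/mL.
Difference ≈ 3.336 − 2.976 ≈ 0.360 μg/mL.

0.4 μg/mL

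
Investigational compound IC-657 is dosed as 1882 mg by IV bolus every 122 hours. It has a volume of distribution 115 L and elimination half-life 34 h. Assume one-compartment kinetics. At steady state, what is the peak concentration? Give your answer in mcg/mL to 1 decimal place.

17.8 mcg/mL

τ/t½ = 122/34 ≈ 3.5882, so fraction remaining f = (1/2)^(122/34) ≈ 0.0831.
At steady state, accumulation factor R = 1/(1 − e^(−kτ)) ≈ 1.0906.
Each bolus raises the concentration by D/Vd = 1882/115 ≈ 16.365 mcg/mL.
Cmax,ss = C₀/(1 − f) ≈ 16.365/0.9169 ≈ 17.848 mcg/mL.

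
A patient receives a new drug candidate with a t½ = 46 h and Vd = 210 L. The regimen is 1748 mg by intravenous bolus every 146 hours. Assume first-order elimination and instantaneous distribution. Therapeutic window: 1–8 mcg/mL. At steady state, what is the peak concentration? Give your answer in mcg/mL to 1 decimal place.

9.4 mcg/mL

τ/t½ = 146/46 ≈ 3.1739, so fraction remaining f = (1/2)^(146/46) ≈ 0.1108.
At steady state, accumulation factor R = 1/(1 − e^(−kτ)) ≈ 1.1246.
Single-dose peak C₀ = D/Vd = 1748/210 ≈ 8.324 mcg/mL.
Steady-state peak Cmax,ss = C₀·R ≈ 8.324 × 1.1246 ≈ 9.361 mcg/mL.
Peak 9.4 mcg/mL vs MTC 8 mcg/mL: exceeds toxic threshold.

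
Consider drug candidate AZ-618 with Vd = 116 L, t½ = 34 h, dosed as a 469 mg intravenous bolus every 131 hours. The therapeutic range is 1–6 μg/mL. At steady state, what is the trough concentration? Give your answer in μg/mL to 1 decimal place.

k = ln2/t½ = ln2/34 ≈ 0.020387 h⁻¹; fraction remaining f = e^(−kτ) = e^(−0.020387×131) ≈ 0.0692.
Single-dose peak C₀ = D/Vd = 469/116 ≈ 4.043 μg/mL.
Steady-state trough Cmin,ss = C₀·f/(1−f) ≈ 4.043 × 0.0692/0.9308 ≈ 0.301 μg/mL.
Trough 0.3 μg/mL vs MEC 1 μg/mL: subtherapeutic.

0.3 μg/mL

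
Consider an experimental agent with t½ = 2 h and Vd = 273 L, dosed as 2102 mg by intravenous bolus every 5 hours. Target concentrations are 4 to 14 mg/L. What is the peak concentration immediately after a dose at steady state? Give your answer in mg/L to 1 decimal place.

9.4 mg/L

k = ln2/t½ = ln2/2 ≈ 0.346574 h⁻¹; fraction remaining f = e^(−kτ) = e^(−0.346574×5) ≈ 0.1768.
At steady state, accumulation factor R = 1/(1 − e^(−kτ)) ≈ 1.2148.
Each bolus raises the concentration by D/Vd = 2102/273 ≈ 7.700 mg/L.
Steady-state peak Cmax,ss = C₀·R ≈ 7.700 × 1.2148 ≈ 9.354 mg/L.
Peak 9.4 mg/L vs MTC 14 mg/L: below toxic threshold.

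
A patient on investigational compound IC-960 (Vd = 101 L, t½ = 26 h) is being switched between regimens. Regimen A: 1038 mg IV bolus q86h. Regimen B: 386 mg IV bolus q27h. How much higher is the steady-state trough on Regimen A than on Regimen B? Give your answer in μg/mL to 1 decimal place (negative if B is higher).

-2.5 μg/mL

Regimen A: f = (1/2)^(86/26) ≈ 0.1010; Cmin,ss = (1038/101)·f/(1−f) ≈ 1.155 μg/mL.
Regimen B: f = (1/2)^(27/26) ≈ 0.4868; Cmin,ss = (386/101)·f/(1−f) ≈ 3.625 μg/mL.
Difference ≈ 1.155 − 3.625 ≈ -2.470 μg/mL.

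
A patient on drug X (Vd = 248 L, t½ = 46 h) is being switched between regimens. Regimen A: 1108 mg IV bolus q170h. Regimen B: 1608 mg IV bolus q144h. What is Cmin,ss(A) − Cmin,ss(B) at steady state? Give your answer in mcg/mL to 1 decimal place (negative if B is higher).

Regimen A: f = (1/2)^(170/46) ≈ 0.0772; Cmin,ss = (1108/248)·f/(1−f) ≈ 0.374 mcg/mL.
Regimen B: f = (1/2)^(144/46) ≈ 0.1142; Cmin,ss = (1608/248)·f/(1−f) ≈ 0.836 mcg/mL.
Difference ≈ 0.374 − 0.836 ≈ -0.462 mcg/mL.

-0.5 mcg/mL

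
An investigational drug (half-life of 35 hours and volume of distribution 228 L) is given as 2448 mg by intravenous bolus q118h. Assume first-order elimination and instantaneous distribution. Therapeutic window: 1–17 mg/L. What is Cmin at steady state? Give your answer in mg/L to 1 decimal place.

Over one 118-h interval, 118/35 ≈ 3.3714 half-lives elapse, leaving f ≈ 0.0966 of each dose.
Each bolus raises the concentration by D/Vd = 2448/228 ≈ 10.737 mg/L.
Steady-state trough Cmin,ss = C₀·f/(1−f) ≈ 10.737 × 0.0966/0.9034 ≈ 1.148 mg/L.
Trough 1.1 mg/L vs MEC 1 mg/L: adequate.

1.1 mg/L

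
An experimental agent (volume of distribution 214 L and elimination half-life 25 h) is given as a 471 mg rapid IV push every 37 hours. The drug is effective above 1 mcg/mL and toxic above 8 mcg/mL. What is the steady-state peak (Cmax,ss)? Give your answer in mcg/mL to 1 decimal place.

3.4 mcg/mL

k = ln2/t½ = ln2/25 ≈ 0.027726 h⁻¹; fraction remaining f = e^(−kτ) = e^(−0.027726×37) ≈ 0.3585.
Accumulation ratio R = 1/(1 − f) ≈ 1/0.6415 ≈ 1.5588.
Each bolus raises the concentration by D/Vd = 471/214 ≈ 2.201 mcg/mL.
Steady-state peak Cmax,ss = C₀·R ≈ 2.201 × 1.5588 ≈ 3.431 mcg/mL.
Peak 3.4 mcg/mL vs MTC 8 mcg/mL: below toxic threshold.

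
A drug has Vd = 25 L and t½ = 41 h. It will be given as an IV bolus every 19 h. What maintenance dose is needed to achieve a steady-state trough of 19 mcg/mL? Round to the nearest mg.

180 mg

τ/t½ = 19/41 ≈ 0.46341, so f = (1/2)^(19/41) ≈ 0.725268.
Cmin,ss = (D/Vd)·f/(1−f), so D = Cmin,ss·Vd·(1−f)/f.
D = 19 × 25 × (1−f)/f ≈ 19 × 25 × 0.37880 ≈ 179.93 mg.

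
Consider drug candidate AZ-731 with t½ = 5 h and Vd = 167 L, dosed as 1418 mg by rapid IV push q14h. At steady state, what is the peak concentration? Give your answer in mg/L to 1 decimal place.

τ/t½ = 14/5 ≈ 2.8, so fraction remaining f = (1/2)^(14/5) ≈ 0.1436.
Accumulation ratio R = 1/(1 − f) ≈ 1/0.8564 ≈ 1.1677.
Single-dose peak C₀ = D/Vd = 1418/167 ≈ 8.491 mg/L.
Steady-state peak Cmax,ss = C₀·R ≈ 8.491 × 1.1677 ≈ 9.915 mg/L.

9.9 mg/L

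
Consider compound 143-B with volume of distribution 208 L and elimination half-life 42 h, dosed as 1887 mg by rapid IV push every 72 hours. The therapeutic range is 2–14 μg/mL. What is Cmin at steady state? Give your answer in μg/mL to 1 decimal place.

Over one 72-h interval, 72/42 ≈ 1.7143 half-lives elapse, leaving f ≈ 0.3048 of each dose.
At steady state, accumulation factor R = 1/(1 − e^(−kτ)) ≈ 1.4384.
Each bolus raises the concentration by D/Vd = 1887/208 ≈ 9.072 μg/mL.
Steady-state peak Cmax,ss = C₀·R ≈ 9.072 × 1.4384 ≈ 13.049 μg/mL.
Steady-state trough Cmin,ss = Cmax,ss·f ≈ 13.049 × 0.3048 ≈ 3.977 μg/mL.
Trough 4.0 μg/mL vs MEC 2 μg/mL: adequate.

4.0 μg/mL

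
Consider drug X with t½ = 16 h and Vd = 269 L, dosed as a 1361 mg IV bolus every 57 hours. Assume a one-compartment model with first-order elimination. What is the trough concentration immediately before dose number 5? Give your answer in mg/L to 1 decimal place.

0.5 mg/L

f = (1/2)^(τ/t½) = (1/2)^(57/16) ≈ 0.0846.
C₀ = D/Vd = 1361/269 ≈ 5.059 mg/L.
Before the 5th dose, 4 doses have been given. Superposition: Cmin = C₀·(f + f² + … + f^4).
≈ 5.059 × (0.0846 + 0.0072 + 0.0006 + 0.0001) ≈ 5.059 × 0.0925 ≈ 0.468 mg/L.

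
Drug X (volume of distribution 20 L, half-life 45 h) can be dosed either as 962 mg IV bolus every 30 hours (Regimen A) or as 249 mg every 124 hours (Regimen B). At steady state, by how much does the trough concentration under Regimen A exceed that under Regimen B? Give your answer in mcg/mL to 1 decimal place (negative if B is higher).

Regimen A: f = (1/2)^(30/45) ≈ 0.6300; Cmin,ss = (962/20)·f/(1−f) ≈ 81.900 mcg/mL.
Regimen B: f = (1/2)^(124/45) ≈ 0.1481; Cmin,ss = (249/20)·f/(1−f) ≈ 2.164 mcg/mL.
Difference ≈ 81.900 − 2.164 ≈ 79.736 mcg/mL.

79.7 mcg/mL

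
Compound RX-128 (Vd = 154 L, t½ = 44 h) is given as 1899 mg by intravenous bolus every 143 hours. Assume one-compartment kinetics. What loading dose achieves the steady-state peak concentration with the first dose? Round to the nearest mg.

2122 mg

f = (1/2)^(143/44) ≈ 0.105112; accumulation ratio R = 1/(1−f) ≈ 1.11746.
Loading dose to hit Cmax,ss on first dose: D_load = D_maint·R ≈ 1899 × 1.11746 ≈ 2122.06 mg.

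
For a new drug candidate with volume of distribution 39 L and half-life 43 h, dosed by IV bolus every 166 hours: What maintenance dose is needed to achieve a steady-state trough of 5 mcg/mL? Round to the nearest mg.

2637 mg

τ/t½ = 166/43 ≈ 3.8605, so f = (1/2)^(166/43) ≈ 0.068847.
Cmin,ss = (D/Vd)·f/(1−f), so D = Cmin,ss·Vd·(1−f)/f.
D = 5 × 39 × (1−f)/f ≈ 5 × 39 × 13.52496 ≈ 2637.37 mg.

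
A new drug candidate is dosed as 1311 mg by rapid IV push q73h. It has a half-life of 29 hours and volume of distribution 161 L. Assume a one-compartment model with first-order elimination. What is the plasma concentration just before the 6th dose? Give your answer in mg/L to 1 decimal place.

1.7 mg/L

f = (1/2)^(τ/t½) = (1/2)^(73/29) ≈ 0.1747.
C₀ = D/Vd = 1311/161 ≈ 8.143 mg/L.
Before the 6th dose, 5 doses have been given. Superposition: Cmin = C₀·(f + f² + … + f^5).
≈ 8.143 × (0.1747 + 0.0305 + 0.0053 + 0.0009 + 0.0002) ≈ 8.143 × 0.2116 ≈ 1.723 mg/L.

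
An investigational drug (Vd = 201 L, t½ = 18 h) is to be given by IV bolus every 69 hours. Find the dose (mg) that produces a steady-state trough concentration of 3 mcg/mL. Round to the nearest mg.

τ/t½ = 69/18 ≈ 3.8333, so f = (1/2)^(69/18) ≈ 0.070154.
Cmin,ss = (D/Vd)·f/(1−f), so D = Cmin,ss·Vd·(1−f)/f.
D = 3 × 201 × (1−f)/f ≈ 3 × 201 × 13.25435 ≈ 7992.37 mg.

7992 mg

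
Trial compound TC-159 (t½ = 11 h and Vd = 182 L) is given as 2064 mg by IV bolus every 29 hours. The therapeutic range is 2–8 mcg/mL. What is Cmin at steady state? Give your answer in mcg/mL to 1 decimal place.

Over one 29-h interval, 29/11 ≈ 2.6364 half-lives elapse, leaving f ≈ 0.1608 of each dose.
Accumulation ratio R = 1/(1 − f) ≈ 1/0.8392 ≈ 1.1916.
Single-dose peak C₀ = D/Vd = 2064/182 ≈ 11.341 mcg/mL.
Steady-state peak Cmax,ss = C₀·R ≈ 11.341 × 1.1916 ≈ 13.514 mcg/mL.
One interval later, Cmin,ss = Cmax,ss·e^(−kτ) ≈ 13.514 × 0.1608 ≈ 2.173 mcg/mL.
Trough 2.2 mcg/mL vs MEC 2 mcg/mL: adequate.

2.2 mcg/mL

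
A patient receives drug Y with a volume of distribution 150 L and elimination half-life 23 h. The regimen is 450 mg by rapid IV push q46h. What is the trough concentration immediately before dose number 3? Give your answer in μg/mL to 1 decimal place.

0.9 μg/mL

f = (1/2)^(τ/t½) = (1/2)^(46/23) ≈ 0.2500.
C₀ = D/Vd = 450/150 ≈ 3.000 μg/mL.
Before the 3rd dose, 2 doses have been given. Superposition: Cmin = C₀·(f + f²).
≈ 3.000 × (0.2500 + 0.0625) ≈ 3.000 × 0.3125 ≈ 0.938 μg/mL.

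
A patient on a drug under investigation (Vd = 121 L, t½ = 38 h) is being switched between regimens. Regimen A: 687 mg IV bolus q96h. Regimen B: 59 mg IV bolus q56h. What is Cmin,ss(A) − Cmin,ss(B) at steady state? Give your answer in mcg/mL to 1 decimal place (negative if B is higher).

0.9 mcg/mL

Regimen A: f = (1/2)^(96/38) ≈ 0.1736; Cmin,ss = (687/121)·f/(1−f) ≈ 1.193 mcg/mL.
Regimen B: f = (1/2)^(56/38) ≈ 0.3601; Cmin,ss = (59/121)·f/(1−f) ≈ 0.274 mcg/mL.
Difference ≈ 1.193 − 0.274 ≈ 0.919 mcg/mL.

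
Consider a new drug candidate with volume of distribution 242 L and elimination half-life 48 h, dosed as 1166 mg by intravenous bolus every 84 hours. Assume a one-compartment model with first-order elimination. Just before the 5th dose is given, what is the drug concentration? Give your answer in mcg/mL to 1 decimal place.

f = (1/2)^(τ/t½) = (1/2)^(84/48) ≈ 0.2973.
C₀ = D/Vd = 1166/242 ≈ 4.818 mcg/mL.
Before the 5th dose, 4 doses have been given. Superposition: Cmin = C₀·(f + f² + … + f^4).
≈ 4.818 × (0.2973 + 0.0884 + 0.0263 + 0.0078) ≈ 4.818 × 0.4198 ≈ 2.023 mcg/mL.

2.0 mcg/mL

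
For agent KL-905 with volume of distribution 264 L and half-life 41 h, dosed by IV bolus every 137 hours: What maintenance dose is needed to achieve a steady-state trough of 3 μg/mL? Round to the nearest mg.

7236 mg

τ/t½ = 137/41 ≈ 3.3415, so f = (1/2)^(137/41) ≈ 0.098655.
Cmin,ss = (D/Vd)·f/(1−f), so D = Cmin,ss·Vd·(1−f)/f.
D = 3 × 264 × (1−f)/f ≈ 3 × 264 × 9.13633 ≈ 7235.97 mg.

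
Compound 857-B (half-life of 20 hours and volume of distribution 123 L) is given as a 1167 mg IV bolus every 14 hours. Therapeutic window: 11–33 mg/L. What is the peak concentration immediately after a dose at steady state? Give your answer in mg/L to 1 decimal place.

24.7 mg/L

τ/t½ = 14/20 ≈ 0.7, so fraction remaining f = (1/2)^(14/20) ≈ 0.6156.
At steady state, accumulation factor R = 1/(1 − e^(−kτ)) ≈ 2.6015.
Each bolus raises the concentration by D/Vd = 1167/123 ≈ 9.488 mg/L.
Steady-state peak Cmax,ss = C₀·R ≈ 9.488 × 2.6015 ≈ 24.683 mg/L.
Peak 24.7 mg/L vs MTC 33 mg/L: below toxic threshold.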